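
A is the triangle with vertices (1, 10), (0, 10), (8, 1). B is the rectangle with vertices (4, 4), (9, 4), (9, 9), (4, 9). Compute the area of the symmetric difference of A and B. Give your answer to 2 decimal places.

|A| = 4.5, |B| = 25, |A∩B| = 0.7857.
|A △ B| = |A| + |B| − 2·|A∩B| = 4.5 + 25 − 1.5714 = 27.93.

27.93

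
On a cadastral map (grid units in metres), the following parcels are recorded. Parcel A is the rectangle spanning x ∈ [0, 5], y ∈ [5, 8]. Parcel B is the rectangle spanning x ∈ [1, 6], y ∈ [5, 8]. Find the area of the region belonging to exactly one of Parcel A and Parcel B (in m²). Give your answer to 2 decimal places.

|Parcel A∩Parcel B|: x∈[1,5], y∈[5,8] → 4·3 = 12.
|Parcel A △ Parcel B| = |Parcel A| + |Parcel B| − 2·|Parcel A∩Parcel B| = 15 + 15 − 24 = 6.00.

6.00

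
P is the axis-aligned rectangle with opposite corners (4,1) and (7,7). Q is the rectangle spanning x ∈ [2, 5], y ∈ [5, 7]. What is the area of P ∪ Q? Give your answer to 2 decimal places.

By inclusion–exclusion:
Individual areas: |P| = 18, |Q| = 6.
|P∩Q|: x∈[4,5], y∈[5,7] → 1·2 = 2.
|P ∪ Q| = 24 − 2 = 22.00.

22.00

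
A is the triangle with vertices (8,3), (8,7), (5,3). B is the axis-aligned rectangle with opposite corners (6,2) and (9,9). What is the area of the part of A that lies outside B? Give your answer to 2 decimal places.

|A| = 6, |A∩B| = 5.3333.
|A ∖ B| = |A| − |A∩B| = 6 − 5.3333 = 0.67.

0.67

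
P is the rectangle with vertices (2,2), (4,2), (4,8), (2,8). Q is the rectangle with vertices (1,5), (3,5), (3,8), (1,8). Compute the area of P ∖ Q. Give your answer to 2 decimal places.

|P∩Q|: x∈[2,3], y∈[5,8] → 1·3 = 3.
|P| = 12.
|P ∖ Q| = |P| − |P∩Q| = 12 − 3 = 9.00.

9.00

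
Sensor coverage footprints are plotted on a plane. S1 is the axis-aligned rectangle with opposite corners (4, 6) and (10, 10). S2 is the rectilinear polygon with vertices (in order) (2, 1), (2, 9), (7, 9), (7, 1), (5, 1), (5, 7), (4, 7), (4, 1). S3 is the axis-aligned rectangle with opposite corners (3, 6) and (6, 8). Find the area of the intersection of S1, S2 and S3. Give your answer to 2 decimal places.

3.00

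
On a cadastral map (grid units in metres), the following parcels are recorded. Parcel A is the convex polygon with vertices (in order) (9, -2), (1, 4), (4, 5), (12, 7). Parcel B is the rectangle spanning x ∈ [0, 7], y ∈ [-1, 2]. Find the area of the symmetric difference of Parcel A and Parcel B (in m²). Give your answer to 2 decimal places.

|Parcel A| = 46, |Parcel B| = 21, |Parcel A∩Parcel B| = 4.1667.
|Parcel A △ Parcel B| = |Parcel A| + |Parcel B| − 2·|Parcel A∩Parcel B| = 46 + 21 − 8.3333 = 58.67.

58.67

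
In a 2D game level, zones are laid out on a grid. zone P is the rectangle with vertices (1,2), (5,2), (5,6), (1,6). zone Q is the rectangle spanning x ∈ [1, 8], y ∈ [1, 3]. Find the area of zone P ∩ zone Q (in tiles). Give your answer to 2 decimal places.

4.00

|zone P∩zone Q|: x∈[1,5], y∈[2,3] → 4·1 = 4.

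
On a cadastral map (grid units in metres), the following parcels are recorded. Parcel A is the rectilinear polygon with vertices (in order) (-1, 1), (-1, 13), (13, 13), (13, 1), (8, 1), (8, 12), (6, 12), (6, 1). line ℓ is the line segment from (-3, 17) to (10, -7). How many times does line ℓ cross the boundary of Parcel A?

2

The segment meets the boundary at (5.667,1), (-0.833,13).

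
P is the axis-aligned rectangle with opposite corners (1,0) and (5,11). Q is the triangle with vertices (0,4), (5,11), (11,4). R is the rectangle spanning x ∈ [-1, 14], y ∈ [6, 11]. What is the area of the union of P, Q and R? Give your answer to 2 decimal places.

109.99

By inclusion–exclusion:
Individual areas: |P| = 44, |Q| = 38.5, |R| = 75.
|P∩Q| = 16.8.
|P∩R|: x∈[1,5], y∈[6,11] → 4·5 = 20.
|Q∩R| = 19.6429.
|P∩Q∩R| = 8.9286.
|P ∪ Q ∪ R| = 157.5 − 56.4429 + 8.9286 = 109.99.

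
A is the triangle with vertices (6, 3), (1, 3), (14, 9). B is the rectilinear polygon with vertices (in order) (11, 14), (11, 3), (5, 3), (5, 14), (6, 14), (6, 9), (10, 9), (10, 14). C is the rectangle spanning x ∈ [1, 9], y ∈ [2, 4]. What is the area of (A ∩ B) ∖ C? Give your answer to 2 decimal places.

|A ∩ B| = 10.0096.
|(A ∩ B) ∩ C| = 1.6667.
|(A ∩ B) ∖ C| = 10.0096 − 1.6667 = 8.34.

8.34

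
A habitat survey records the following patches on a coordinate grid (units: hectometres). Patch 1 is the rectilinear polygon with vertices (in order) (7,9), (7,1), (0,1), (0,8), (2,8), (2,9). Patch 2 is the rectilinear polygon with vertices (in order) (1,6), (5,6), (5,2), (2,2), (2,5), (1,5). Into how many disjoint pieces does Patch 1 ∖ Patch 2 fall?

Patch 1 ∖ Patch 2 is a single connected region.

1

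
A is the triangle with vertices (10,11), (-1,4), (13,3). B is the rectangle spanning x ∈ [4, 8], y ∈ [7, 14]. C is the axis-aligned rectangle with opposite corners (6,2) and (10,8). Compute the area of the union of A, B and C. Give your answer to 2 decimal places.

By inclusion–exclusion:
Individual areas: |A| = 54.5, |B| = 28, |C| = 24.
|A∩B| = 5.8182.
|A∩C| = 18.5714.
|B∩C|: x∈[6,8], y∈[7,8] → 2·1 = 2.
|A∩B∩C| = 2.
|A ∪ B ∪ C| = 106.5 − 26.3896 + 2 = 82.11.

82.11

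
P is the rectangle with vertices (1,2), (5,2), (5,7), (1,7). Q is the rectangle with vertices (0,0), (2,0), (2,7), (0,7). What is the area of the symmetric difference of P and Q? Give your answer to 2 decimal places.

|P∩Q|: x∈[1,2], y∈[2,7] → 1·5 = 5.
|P △ Q| = |P| + |Q| − 2·|P∩Q| = 20 + 14 − 10 = 24.00.

24.00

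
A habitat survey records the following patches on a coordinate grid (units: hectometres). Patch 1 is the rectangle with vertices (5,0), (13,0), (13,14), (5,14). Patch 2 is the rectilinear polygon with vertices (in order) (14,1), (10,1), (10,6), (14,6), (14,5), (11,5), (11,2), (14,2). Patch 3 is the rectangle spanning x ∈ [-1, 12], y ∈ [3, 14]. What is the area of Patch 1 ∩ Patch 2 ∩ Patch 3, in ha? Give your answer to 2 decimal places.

The intersection is the polygon with vertices (10,6), (12,6), (12,5), (11,5), (11,3), (10,3).
By the shoelace formula its area is 4.00.

4.00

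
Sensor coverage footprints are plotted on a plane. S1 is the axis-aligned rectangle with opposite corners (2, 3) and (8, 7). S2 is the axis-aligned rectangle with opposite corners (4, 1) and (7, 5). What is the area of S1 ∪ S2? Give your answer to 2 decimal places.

By inclusion–exclusion:
Individual areas: |S1| = 24, |S2| = 12.
|S1∩S2|: x∈[4,7], y∈[3,5] → 3·2 = 6.
|S1 ∪ S2| = 36 − 6 = 30.00.

30.00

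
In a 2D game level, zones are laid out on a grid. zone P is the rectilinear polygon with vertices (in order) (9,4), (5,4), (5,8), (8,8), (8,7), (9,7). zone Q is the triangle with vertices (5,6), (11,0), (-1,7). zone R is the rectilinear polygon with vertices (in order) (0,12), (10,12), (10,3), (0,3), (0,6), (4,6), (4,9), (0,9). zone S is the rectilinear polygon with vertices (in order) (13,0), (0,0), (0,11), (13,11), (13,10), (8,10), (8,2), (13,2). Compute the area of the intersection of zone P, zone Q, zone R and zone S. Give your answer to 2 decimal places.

The intersection is the polygon with vertices (7,4), (5,4), (5,6).
By the shoelace formula its area is 2.00.

2.00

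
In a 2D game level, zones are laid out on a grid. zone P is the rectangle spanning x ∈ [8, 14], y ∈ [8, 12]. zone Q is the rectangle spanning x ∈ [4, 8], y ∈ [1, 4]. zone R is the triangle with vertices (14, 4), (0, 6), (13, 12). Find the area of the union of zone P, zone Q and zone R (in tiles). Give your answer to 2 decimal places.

75.77

By inclusion–exclusion:
Individual areas: |zone P| = 24, |zone Q| = 12, |zone R| = 55.
|zone P∩zone Q| = 0 (no overlap).
|zone P∩zone R| = 15.2308.
|zone Q∩zone R| = 0.
|zone P∩zone Q∩zone R| = 0.
|zone P ∪ zone Q ∪ zone R| = 91 − 15.2308 + 0 = 75.77.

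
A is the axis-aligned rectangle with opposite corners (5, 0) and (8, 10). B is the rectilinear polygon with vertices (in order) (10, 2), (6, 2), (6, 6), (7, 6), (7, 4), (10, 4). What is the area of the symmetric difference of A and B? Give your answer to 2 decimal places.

|A| = 30, |B| = 10, |A∩B| = 6.
|A △ B| = |A| + |B| − 2·|A∩B| = 30 + 10 − 12 = 28.00.

28.00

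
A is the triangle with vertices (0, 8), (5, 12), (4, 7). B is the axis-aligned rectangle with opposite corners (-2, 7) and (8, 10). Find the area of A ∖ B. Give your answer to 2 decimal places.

|A| = 10.5, |A∩B| = 8.4.
|A ∖ B| = |A| − |A∩B| = 10.5 − 8.4 = 2.10.

2.10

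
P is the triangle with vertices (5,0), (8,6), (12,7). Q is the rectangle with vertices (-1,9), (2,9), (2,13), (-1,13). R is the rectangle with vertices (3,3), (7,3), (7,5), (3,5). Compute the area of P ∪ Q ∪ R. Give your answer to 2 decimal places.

30.25

By inclusion–exclusion:
Individual areas: |P| = 10.5, |Q| = 12, |R| = 8.
|P∩Q| = 0.
|P∩R| = 0.25.
|Q∩R| = 0 (no overlap).
|P∩Q∩R| = 0.
|P ∪ Q ∪ R| = 30.5 − 0.25 + 0 = 30.25.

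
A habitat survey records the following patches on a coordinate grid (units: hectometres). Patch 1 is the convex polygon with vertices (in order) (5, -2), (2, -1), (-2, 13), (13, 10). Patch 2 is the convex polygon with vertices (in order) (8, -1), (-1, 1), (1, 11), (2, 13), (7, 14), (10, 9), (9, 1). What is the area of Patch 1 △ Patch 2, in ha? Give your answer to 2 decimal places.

52.18

|Patch 1| = 121, |Patch 2| = 121, |Patch 1∩Patch 2| = 94.9119.
|Patch 1 △ Patch 2| = |Patch 1| + |Patch 2| − 2·|Patch 1∩Patch 2| = 121 + 121 − 189.8237 = 52.18.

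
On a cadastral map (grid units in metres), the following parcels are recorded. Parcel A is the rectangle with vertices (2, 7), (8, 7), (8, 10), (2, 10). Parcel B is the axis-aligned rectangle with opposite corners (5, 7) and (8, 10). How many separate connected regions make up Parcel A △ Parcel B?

1

Parcel A △ Parcel B is a single connected region.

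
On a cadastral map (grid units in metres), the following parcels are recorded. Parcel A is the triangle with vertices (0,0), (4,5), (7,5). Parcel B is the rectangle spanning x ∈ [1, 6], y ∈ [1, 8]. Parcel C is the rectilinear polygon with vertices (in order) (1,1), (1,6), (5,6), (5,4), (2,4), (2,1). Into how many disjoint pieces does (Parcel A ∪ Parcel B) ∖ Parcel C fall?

(Parcel A ∪ Parcel B) ∖ Parcel C splits into 2 disjoint pieces (area 24.3571, area 0.325).

2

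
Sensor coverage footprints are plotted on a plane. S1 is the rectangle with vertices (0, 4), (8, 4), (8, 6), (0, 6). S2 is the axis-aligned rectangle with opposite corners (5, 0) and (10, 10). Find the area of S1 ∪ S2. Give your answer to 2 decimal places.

60.00

By inclusion–exclusion:
Individual areas: |S1| = 16, |S2| = 50.
|S1∩S2|: x∈[5,8], y∈[4,6] → 3·2 = 6.
|S1 ∪ S2| = 66 − 6 = 60.00.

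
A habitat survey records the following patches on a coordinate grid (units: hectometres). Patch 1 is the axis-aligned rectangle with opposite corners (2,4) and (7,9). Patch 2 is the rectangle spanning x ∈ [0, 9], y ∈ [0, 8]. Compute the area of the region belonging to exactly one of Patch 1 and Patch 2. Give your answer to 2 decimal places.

|Patch 1∩Patch 2|: x∈[2,7], y∈[4,8] → 5·4 = 20.
|Patch 1 △ Patch 2| = |Patch 1| + |Patch 2| − 2·|Patch 1∩Patch 2| = 25 + 72 − 40 = 57.00.

57.00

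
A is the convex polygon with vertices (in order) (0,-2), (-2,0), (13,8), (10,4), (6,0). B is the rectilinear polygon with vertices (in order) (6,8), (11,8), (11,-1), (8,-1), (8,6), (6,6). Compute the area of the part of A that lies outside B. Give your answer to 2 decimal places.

|A| = 42, |A∩B| = 7.7333.
|A ∖ B| = |A| − |A∩B| = 42 − 7.7333 = 34.27.

34.27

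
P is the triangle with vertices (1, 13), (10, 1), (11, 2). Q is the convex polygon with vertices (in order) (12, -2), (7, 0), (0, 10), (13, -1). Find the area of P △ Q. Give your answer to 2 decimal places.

|P| = 10.5, |Q| = 30, |P∩Q| = 0.3761.
|P △ Q| = |P| + |Q| − 2·|P∩Q| = 10.5 + 30 − 0.7522 = 39.75.

39.75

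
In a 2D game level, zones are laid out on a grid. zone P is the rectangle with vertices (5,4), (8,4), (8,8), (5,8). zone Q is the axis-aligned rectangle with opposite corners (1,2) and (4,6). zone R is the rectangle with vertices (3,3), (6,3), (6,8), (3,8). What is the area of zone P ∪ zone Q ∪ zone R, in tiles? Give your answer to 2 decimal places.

By inclusion–exclusion:
Individual areas: |zone P| = 12, |zone Q| = 12, |zone R| = 15.
|zone P∩zone Q| = 0 (no overlap).
|zone P∩zone R|: x∈[5,6], y∈[4,8] → 1·4 = 4.
|zone Q∩zone R|: x∈[3,4], y∈[3,6] → 1·3 = 3.
|zone P∩zone Q∩zone R| = 0.
|zone P ∪ zone Q ∪ zone R| = 39 − 7 + 0 = 32.00.

32.00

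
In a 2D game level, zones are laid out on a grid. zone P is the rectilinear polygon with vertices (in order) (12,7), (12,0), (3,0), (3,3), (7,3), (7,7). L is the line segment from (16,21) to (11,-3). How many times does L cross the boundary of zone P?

The segment meets the boundary at (11.625,0), (12,1.8).

2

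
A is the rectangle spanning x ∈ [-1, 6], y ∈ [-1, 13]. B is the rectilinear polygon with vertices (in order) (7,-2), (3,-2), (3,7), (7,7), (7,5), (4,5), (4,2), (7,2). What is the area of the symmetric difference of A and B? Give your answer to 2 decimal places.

89.00

|A| = 98, |B| = 27, |A∩B| = 18.
|A △ B| = |A| + |B| − 2·|A∩B| = 98 + 27 − 36 = 89.00.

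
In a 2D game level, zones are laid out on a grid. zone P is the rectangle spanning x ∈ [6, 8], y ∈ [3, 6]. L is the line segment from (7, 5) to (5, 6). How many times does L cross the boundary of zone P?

1

The segment meets the boundary at (6,5.5).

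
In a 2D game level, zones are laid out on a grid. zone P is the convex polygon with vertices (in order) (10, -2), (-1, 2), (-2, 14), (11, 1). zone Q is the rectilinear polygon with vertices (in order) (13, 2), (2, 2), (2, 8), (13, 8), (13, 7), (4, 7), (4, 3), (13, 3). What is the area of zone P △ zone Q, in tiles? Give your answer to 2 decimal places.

|zone P| = 90, |zone Q| = 30, |zone P∩zone Q| = 18.
|zone P △ zone Q| = |zone P| + |zone Q| − 2·|zone P∩zone Q| = 90 + 30 − 36 = 84.00.

84.00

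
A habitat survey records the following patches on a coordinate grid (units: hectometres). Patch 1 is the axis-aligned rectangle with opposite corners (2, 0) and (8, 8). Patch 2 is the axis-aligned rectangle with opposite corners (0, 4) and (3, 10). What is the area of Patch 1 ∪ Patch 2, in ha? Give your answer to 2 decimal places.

By inclusion–exclusion:
Individual areas: |Patch 1| = 48, |Patch 2| = 18.
|Patch 1∩Patch 2|: x∈[2,3], y∈[4,8] → 1·4 = 4.
|Patch 1 ∪ Patch 2| = 66 − 4 = 62.00.

62.00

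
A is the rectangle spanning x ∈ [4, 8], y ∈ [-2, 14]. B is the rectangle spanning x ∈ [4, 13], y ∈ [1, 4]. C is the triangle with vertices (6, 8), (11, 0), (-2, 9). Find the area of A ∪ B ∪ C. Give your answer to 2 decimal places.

By inclusion–exclusion:
Individual areas: |A| = 64, |B| = 27, |C| = 29.5.
|A∩B|: x∈[4,8], y∈[1,4] → 4·3 = 12.
|A∩C| = 15.2038.
|B∩C| = 6.1458.
|A∩B∩C| = 2.6709.
|A ∪ B ∪ C| = 120.5 − 33.3497 + 2.6709 = 89.82.

89.82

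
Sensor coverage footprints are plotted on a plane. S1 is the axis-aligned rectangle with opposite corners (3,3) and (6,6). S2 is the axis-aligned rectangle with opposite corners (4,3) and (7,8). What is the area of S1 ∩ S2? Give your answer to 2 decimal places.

6.00

|S1∩S2|: x∈[4,6], y∈[3,6] → 2·3 = 6.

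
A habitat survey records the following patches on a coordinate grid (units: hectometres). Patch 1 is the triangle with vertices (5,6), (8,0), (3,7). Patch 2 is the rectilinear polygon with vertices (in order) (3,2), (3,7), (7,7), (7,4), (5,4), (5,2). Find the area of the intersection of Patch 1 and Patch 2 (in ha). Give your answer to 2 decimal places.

The intersection is the polygon with vertices (6,4), (5.143,4), (3,7), (5,6).
By the shoelace formula its area is 2.79.

2.79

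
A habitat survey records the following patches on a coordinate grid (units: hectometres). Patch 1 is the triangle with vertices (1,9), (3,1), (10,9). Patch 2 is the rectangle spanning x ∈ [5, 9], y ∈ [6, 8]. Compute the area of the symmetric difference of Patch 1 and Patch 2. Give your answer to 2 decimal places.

31.02

|Patch 1| = 36, |Patch 2| = 8, |Patch 1∩Patch 2| = 6.4911.
|Patch 1 △ Patch 2| = |Patch 1| + |Patch 2| − 2·|Patch 1∩Patch 2| = 36 + 8 − 12.9821 = 31.02.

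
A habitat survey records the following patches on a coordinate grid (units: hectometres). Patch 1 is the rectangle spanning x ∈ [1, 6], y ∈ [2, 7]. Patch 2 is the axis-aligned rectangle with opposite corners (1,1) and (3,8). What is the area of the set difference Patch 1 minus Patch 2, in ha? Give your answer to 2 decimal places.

15.00

|Patch 1∩Patch 2|: x∈[1,3], y∈[2,7] → 2·5 = 10.
|Patch 1| = 25.
|Patch 1 ∖ Patch 2| = |Patch 1| − |Patch 1∩Patch 2| = 25 − 10 = 15.00.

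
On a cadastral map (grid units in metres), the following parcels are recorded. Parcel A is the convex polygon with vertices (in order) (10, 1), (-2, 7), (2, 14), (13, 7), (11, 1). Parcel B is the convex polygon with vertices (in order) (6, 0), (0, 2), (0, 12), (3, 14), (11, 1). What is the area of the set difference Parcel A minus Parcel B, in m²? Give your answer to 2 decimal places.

38.90

|Parcel A| = 100.5, |Parcel A∩Parcel B| = 61.6013.
|Parcel A ∖ Parcel B| = |Parcel A| − |Parcel A∩Parcel B| = 100.5 − 61.6013 = 38.90.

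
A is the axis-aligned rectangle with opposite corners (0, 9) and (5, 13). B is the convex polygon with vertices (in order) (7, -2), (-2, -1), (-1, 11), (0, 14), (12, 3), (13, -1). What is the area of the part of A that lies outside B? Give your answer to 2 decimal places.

7.00

|A| = 20, |A∩B| = 12.9962.
|A ∖ B| = |A| − |A∩B| = 20 − 12.9962 = 7.00.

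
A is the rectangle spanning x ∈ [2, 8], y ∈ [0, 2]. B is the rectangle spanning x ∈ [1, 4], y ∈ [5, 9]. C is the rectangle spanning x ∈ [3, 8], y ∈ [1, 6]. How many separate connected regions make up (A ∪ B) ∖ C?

2

(A ∪ B) ∖ C splits into 2 disjoint pieces (area 7, area 11).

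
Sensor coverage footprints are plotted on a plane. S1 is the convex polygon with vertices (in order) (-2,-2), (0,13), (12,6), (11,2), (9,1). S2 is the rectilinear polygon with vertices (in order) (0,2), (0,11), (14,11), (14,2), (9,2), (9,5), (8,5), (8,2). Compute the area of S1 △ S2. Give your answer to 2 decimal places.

|S1| = 123.5, |S2| = 123, |S1∩S2| = 81.5714.
|S1 △ S2| = |S1| + |S2| − 2·|S1∩S2| = 123.5 + 123 − 163.1429 = 83.36.

83.36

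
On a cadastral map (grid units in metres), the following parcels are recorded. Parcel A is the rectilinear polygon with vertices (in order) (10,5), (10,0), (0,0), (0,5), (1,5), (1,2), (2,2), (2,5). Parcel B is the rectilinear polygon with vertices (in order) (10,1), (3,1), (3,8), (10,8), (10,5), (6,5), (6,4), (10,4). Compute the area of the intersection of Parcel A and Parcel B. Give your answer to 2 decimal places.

24.00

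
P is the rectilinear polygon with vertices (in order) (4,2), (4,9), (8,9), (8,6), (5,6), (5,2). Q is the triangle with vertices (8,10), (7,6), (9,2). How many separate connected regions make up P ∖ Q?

1

P ∖ Q is a single connected region.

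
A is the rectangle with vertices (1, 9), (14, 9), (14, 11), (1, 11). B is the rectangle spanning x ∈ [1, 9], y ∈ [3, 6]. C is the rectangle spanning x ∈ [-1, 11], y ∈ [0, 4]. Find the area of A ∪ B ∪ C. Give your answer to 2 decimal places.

90.00

By inclusion–exclusion:
Individual areas: |A| = 26, |B| = 24, |C| = 48.
|A∩B| = 0 (no overlap).
|A∩C| = 0 (no overlap).
|B∩C|: x∈[1,9], y∈[3,4] → 8·1 = 8.
|A∩B∩C| = 0.
|A ∪ B ∪ C| = 98 − 8 + 0 = 90.00.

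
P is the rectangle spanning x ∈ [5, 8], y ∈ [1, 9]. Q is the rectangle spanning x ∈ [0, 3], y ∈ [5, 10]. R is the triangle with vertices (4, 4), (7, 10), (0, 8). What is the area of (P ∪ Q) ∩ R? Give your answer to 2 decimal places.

|P ∪ Q| = 39.
|(P ∪ Q) ∩ R| = 8.04.

8.04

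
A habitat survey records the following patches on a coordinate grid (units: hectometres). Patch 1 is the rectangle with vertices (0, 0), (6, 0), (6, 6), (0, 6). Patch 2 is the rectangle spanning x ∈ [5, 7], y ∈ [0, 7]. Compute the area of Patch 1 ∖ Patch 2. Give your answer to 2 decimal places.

|Patch 1∩Patch 2|: x∈[5,6], y∈[0,6] → 1·6 = 6.
|Patch 1| = 36.
|Patch 1 ∖ Patch 2| = |Patch 1| − |Patch 1∩Patch 2| = 36 − 6 = 30.00.

30.00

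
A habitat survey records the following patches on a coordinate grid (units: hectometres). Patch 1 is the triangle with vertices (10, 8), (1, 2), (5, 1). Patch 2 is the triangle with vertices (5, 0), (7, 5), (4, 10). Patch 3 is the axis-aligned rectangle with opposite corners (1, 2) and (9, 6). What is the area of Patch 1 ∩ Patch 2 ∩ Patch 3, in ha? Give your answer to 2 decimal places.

5.46

The intersection is the polygon with vertices (7,5), (5.909,2.273), (5.714,2), (4.8,2), (4.562,4.375), (6.571,5.714).
By the shoelace formula its area is 5.46.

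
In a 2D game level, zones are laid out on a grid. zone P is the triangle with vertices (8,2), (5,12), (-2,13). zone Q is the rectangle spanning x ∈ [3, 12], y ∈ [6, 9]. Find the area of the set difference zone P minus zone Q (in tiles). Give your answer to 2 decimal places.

24.47

|zone P| = 33.5, |zone P∩zone Q| = 9.0273.
|zone P ∖ zone Q| = |zone P| − |zone P∩zone Q| = 33.5 − 9.0273 = 24.47.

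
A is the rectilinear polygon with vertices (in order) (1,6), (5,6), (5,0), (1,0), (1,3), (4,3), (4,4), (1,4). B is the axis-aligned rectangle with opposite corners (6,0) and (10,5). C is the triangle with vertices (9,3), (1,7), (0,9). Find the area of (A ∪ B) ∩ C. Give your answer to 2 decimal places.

1.67

|A ∪ B| = 41.
|(A ∪ B) ∩ C| = 1.67.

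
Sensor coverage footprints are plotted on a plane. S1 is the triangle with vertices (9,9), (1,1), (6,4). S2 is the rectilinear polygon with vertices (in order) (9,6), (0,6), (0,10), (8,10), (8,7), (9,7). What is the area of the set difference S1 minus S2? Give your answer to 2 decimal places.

|S1| = 8, |S1∩S2| = 1.4667.
|S1 ∖ S2| = |S1| − |S1∩S2| = 8 − 1.4667 = 6.53.

6.53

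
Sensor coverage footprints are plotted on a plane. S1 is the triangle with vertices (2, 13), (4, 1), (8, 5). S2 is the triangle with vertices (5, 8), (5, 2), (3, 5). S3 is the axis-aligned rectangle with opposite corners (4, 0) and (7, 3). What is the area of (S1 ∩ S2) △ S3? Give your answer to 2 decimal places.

14.16

|S1 ∩ S2| = 5.8222.
|(S1 ∩ S2) ∩ S3| = 0.3333.
|(S1 ∩ S2) △ S3| = 5.8222 + 9 − 0.6667 = 14.16.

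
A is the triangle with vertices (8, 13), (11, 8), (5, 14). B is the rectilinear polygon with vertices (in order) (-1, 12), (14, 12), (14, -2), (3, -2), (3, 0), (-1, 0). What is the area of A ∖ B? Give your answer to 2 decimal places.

|A| = 6, |A∩B| = 3.2.
|A ∖ B| = |A| − |A∩B| = 6 − 3.2 = 2.80.

2.80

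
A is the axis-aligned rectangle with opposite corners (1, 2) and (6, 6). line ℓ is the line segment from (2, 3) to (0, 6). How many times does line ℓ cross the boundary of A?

The segment meets the boundary at (1,4.5).

1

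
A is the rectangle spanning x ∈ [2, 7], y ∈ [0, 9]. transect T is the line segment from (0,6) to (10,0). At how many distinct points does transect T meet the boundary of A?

The segment meets the boundary at (7,1.8), (2,4.8).

2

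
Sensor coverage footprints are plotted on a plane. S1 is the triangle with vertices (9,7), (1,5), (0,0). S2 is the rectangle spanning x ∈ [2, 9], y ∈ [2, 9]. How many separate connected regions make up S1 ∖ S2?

1

S1 ∖ S2 is a single connected region.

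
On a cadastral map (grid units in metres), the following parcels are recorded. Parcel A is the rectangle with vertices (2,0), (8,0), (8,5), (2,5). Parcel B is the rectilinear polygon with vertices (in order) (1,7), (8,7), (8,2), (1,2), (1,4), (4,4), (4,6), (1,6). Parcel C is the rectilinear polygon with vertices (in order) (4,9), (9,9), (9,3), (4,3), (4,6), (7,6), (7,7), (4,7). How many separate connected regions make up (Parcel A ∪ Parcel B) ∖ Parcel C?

2

(Parcel A ∪ Parcel B) ∖ Parcel C splits into 2 disjoint pieces (area 24, area 6).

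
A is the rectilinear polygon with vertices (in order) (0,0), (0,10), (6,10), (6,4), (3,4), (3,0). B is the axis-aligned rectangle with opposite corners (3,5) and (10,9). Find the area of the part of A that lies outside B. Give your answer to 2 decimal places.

36.00

|A| = 48, |A∩B| = 12.
|A ∖ B| = |A| − |A∩B| = 48 − 12 = 36.00.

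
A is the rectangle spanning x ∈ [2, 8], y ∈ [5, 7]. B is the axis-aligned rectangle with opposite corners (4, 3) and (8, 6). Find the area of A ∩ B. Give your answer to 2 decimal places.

|A∩B|: x∈[4,8], y∈[5,6] → 4·1 = 4.

4.00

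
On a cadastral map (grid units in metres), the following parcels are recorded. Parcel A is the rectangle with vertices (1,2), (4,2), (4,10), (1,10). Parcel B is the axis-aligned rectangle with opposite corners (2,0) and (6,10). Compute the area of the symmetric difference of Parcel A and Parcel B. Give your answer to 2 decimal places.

|Parcel A∩Parcel B|: x∈[2,4], y∈[2,10] → 2·8 = 16.
|Parcel A △ Parcel B| = |Parcel A| + |Parcel B| − 2·|Parcel A∩Parcel B| = 24 + 40 − 32 = 32.00.

32.00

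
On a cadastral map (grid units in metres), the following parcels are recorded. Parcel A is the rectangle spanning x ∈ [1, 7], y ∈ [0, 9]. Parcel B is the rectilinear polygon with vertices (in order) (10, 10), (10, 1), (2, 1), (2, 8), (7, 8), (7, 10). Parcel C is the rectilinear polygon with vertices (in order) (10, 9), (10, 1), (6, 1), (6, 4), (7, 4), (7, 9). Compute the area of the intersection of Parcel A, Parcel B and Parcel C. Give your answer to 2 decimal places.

3.00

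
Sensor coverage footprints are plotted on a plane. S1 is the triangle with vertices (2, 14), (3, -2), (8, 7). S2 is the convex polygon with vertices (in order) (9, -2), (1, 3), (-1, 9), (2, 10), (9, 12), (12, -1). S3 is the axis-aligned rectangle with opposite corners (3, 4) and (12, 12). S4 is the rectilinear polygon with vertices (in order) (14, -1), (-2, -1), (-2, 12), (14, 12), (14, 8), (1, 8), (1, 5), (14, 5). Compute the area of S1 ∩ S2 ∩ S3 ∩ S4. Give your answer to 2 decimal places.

11.39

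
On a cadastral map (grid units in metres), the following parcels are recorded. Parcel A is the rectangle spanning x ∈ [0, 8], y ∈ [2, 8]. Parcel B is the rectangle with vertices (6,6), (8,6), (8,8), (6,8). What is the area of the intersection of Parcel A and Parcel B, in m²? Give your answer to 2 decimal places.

|Parcel A∩Parcel B|: x∈[6,8], y∈[6,8] → 2·2 = 4.

4.00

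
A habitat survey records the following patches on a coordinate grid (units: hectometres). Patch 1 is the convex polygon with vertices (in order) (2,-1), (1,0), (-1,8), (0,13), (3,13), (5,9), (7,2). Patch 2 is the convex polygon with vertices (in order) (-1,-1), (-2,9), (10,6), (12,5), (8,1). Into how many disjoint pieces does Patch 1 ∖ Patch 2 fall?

2

Patch 1 ∖ Patch 2 splits into 2 disjoint pieces (area 0.7701, area 24.0247).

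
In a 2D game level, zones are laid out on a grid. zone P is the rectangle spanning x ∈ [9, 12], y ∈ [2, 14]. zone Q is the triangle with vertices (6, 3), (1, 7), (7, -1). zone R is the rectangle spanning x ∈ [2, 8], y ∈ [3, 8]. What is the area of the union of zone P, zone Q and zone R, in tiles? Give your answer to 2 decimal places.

70.27

By inclusion–exclusion:
Individual areas: |zone P| = 36, |zone Q| = 8, |zone R| = 30.
|zone P∩zone Q| = 0.
|zone P∩zone R| = 0 (no overlap).
|zone Q∩zone R| = 3.7333.
|zone P∩zone Q∩zone R| = 0.
|zone P ∪ zone Q ∪ zone R| = 74 − 3.7333 + 0 = 70.27.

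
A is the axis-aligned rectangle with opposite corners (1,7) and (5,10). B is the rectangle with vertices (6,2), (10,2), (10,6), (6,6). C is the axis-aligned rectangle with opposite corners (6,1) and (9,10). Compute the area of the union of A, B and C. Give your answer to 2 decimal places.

By inclusion–exclusion:
Individual areas: |A| = 12, |B| = 16, |C| = 27.
|A∩B| = 0 (no overlap).
|A∩C| = 0 (no overlap).
|B∩C|: x∈[6,9], y∈[2,6] → 3·4 = 12.
|A∩B∩C| = 0.
|A ∪ B ∪ C| = 55 − 12 + 0 = 43.00.

43.00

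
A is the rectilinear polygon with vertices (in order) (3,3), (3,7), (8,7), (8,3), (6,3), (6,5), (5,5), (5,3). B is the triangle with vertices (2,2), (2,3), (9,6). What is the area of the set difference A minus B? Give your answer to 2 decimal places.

|A| = 18, |A∩B| = 1.8393.
|A ∖ B| = |A| − |A∩B| = 18 − 1.8393 = 16.16.

16.16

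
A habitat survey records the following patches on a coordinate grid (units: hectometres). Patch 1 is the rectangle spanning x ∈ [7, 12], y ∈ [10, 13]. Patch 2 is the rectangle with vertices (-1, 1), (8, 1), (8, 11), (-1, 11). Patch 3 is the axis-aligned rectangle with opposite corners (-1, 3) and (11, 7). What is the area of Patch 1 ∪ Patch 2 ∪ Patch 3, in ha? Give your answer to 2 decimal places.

By inclusion–exclusion:
Individual areas: |Patch 1| = 15, |Patch 2| = 90, |Patch 3| = 48.
|Patch 1∩Patch 2|: x∈[7,8], y∈[10,11] → 1·1 = 1.
|Patch 1∩Patch 3| = 0 (no overlap).
|Patch 2∩Patch 3|: x∈[-1,8], y∈[3,7] → 9·4 = 36.
|Patch 1∩Patch 2∩Patch 3| = 0.
|Patch 1 ∪ Patch 2 ∪ Patch 3| = 153 − 37 + 0 = 116.00.

116.00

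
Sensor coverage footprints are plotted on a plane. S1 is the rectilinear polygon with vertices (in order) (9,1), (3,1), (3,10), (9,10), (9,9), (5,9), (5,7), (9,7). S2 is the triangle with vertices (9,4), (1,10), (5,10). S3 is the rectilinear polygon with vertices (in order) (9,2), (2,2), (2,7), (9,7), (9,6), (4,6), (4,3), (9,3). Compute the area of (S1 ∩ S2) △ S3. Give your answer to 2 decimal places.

|S1 ∩ S2| = 7.8333.
|(S1 ∩ S2) ∩ S3| = 1.6667.
|(S1 ∩ S2) △ S3| = 7.8333 + 20 − 3.3333 = 24.50.

24.50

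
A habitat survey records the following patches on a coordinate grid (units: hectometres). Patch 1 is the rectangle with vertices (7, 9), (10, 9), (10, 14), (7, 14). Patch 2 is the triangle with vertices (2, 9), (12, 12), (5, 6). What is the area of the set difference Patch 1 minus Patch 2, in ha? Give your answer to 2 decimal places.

|Patch 1| = 15, |Patch 1∩Patch 2| = 4.8857.
|Patch 1 ∖ Patch 2| = |Patch 1| − |Patch 1∩Patch 2| = 15 − 4.8857 = 10.11.

10.11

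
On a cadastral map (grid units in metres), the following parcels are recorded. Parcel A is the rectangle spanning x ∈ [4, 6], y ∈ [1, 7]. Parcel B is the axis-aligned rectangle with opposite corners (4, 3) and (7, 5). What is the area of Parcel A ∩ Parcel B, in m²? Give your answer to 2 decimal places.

4.00

|Parcel A∩Parcel B|: x∈[4,6], y∈[3,5] → 2·2 = 4.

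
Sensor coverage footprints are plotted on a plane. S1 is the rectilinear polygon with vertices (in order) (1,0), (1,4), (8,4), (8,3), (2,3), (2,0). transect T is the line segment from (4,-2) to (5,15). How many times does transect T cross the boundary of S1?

The segment meets the boundary at (4.353,4), (4.294,3).

2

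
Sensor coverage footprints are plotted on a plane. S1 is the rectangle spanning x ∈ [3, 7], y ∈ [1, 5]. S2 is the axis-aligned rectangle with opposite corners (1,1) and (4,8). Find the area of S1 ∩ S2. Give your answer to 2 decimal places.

4.00

|S1∩S2|: x∈[3,4], y∈[1,5] → 1·4 = 4.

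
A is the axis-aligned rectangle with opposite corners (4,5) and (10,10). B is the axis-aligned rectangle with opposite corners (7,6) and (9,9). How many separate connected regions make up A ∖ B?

1

A ∖ B is a single connected region.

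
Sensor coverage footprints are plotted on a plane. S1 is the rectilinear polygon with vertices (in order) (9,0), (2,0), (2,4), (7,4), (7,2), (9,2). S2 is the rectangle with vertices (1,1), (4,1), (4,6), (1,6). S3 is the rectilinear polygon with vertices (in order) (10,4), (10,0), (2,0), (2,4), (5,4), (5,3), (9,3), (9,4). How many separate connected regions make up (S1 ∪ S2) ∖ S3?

(S1 ∪ S2) ∖ S3 splits into 2 disjoint pieces (area 9, area 2).

2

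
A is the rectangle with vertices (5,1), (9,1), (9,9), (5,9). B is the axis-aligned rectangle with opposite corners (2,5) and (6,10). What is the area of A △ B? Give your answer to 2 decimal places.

|A∩B|: x∈[5,6], y∈[5,9] → 1·4 = 4.
|A △ B| = |A| + |B| − 2·|A∩B| = 32 + 20 − 8 = 44.00.

44.00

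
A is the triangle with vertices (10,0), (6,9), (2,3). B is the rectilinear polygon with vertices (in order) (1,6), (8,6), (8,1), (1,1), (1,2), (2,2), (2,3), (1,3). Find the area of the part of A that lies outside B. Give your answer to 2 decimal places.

|A| = 30, |A∩B| = 21.1667.
|A ∖ B| = |A| − |A∩B| = 30 − 21.1667 = 8.83.

8.83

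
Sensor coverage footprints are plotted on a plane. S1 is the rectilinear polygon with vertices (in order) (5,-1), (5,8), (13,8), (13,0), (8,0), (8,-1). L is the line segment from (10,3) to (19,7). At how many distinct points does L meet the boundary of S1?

The segment meets the boundary at (13,4.333).

1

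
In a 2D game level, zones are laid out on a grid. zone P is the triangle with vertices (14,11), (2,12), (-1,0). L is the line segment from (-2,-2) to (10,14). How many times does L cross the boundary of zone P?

2

The segment meets the boundary at (8.118,11.49), (0.111,0.815).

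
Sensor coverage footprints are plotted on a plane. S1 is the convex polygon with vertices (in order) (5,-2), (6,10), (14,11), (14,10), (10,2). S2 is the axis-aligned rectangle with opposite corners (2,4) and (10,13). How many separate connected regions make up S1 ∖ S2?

S1 ∖ S2 is a single connected region.

1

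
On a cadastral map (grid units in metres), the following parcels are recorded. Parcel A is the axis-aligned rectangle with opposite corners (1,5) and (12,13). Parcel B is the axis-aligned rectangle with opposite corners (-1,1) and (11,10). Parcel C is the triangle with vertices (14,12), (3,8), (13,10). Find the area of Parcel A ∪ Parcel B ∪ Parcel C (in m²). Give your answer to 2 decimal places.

By inclusion–exclusion:
Individual areas: |Parcel A| = 88, |Parcel B| = 108, |Parcel C| = 9.
|Parcel A∩Parcel B|: x∈[1,11], y∈[5,10] → 10·5 = 50.
|Parcel A∩Parcel C| = 6.6273.
|Parcel B∩Parcel C| = 4.1.
|Parcel A∩Parcel B∩Parcel C| = 4.1.
|Parcel A ∪ Parcel B ∪ Parcel C| = 205 − 60.7273 + 4.1 = 148.37.

148.37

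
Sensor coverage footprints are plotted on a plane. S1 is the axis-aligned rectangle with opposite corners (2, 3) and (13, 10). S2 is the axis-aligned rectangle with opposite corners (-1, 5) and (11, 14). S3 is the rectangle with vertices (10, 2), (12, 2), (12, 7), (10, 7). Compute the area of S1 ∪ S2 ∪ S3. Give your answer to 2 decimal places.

By inclusion–exclusion:
Individual areas: |S1| = 77, |S2| = 108, |S3| = 10.
|S1∩S2|: x∈[2,11], y∈[5,10] → 9·5 = 45.
|S1∩S3|: x∈[10,12], y∈[3,7] → 2·4 = 8.
|S2∩S3|: x∈[10,11], y∈[5,7] → 1·2 = 2.
|S1∩S2∩S3| = 2.
|S1 ∪ S2 ∪ S3| = 195 − 55 + 2 = 142.00.

142.00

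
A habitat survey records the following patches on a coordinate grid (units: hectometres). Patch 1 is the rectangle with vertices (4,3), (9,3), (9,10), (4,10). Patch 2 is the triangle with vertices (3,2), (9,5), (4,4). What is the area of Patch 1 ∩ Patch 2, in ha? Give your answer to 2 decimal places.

The intersection is the polygon with vertices (4,3), (4,4), (9,5), (5,3).
By the shoelace formula its area is 3.50.

3.50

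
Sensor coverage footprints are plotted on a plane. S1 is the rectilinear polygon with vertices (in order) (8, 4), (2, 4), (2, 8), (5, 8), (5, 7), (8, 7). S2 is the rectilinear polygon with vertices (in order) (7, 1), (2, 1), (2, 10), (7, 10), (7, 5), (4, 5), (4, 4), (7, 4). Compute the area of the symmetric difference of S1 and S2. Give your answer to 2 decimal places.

33.00

|S1| = 21, |S2| = 42, |S1∩S2| = 15.
|S1 △ S2| = |S1| + |S2| − 2·|S1∩S2| = 21 + 42 − 30 = 33.00.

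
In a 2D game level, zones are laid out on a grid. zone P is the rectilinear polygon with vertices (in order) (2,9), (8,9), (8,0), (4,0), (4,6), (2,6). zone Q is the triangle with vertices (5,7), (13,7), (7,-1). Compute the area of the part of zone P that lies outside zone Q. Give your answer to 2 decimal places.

|zone P| = 42, |zone P∩zone Q| = 14.8333.
|zone P ∖ zone Q| = |zone P| − |zone P∩zone Q| = 42 − 14.8333 = 27.17.

27.17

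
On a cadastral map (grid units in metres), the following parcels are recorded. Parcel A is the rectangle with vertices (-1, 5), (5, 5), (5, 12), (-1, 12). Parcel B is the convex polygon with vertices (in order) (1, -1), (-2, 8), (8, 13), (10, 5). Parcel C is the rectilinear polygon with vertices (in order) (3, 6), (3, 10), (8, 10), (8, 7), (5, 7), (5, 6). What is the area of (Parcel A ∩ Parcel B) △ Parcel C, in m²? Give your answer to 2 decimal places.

|Parcel A ∩ Parcel B| = 30.
|(Parcel A ∩ Parcel B) ∩ Parcel C| = 8.
|(Parcel A ∩ Parcel B) △ Parcel C| = 30 + 17 − 16 = 31.00.

31.00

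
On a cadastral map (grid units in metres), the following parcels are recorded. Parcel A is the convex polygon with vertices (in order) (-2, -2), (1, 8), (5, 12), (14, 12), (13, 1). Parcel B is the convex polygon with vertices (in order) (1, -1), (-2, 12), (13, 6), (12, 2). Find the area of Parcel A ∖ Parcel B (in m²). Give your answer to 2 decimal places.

|Parcel A| = 158, |Parcel A∩Parcel B| = 93.7826.
|Parcel A ∖ Parcel B| = |Parcel A| − |Parcel A∩Parcel B| = 158 − 93.7826 = 64.22.

64.22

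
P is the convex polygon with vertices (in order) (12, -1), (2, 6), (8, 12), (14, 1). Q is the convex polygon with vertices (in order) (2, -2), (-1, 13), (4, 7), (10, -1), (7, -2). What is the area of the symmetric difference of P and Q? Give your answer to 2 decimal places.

118.56

|P| = 68, |Q| = 66, |P∩Q| = 7.7201.
|P △ Q| = |P| + |Q| − 2·|P∩Q| = 68 + 66 − 15.4402 = 118.56.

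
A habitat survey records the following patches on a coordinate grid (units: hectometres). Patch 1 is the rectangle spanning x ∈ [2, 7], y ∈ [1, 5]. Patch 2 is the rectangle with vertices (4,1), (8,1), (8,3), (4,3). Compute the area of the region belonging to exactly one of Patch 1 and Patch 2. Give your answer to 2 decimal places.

|Patch 1∩Patch 2|: x∈[4,7], y∈[1,3] → 3·2 = 6.
|Patch 1 △ Patch 2| = |Patch 1| + |Patch 2| − 2·|Patch 1∩Patch 2| = 20 + 8 − 12 = 16.00.

16.00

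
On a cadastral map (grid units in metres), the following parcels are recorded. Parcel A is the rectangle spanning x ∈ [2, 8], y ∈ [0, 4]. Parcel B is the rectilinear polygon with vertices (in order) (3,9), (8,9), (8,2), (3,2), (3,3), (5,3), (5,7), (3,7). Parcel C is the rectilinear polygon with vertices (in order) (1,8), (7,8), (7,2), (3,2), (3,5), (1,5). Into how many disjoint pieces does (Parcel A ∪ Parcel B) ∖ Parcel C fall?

(Parcel A ∪ Parcel B) ∖ Parcel C is a single connected region.

1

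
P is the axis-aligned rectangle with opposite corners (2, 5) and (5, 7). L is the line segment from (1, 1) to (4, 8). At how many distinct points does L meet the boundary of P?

2

The segment meets the boundary at (3.571,7), (2.714,5).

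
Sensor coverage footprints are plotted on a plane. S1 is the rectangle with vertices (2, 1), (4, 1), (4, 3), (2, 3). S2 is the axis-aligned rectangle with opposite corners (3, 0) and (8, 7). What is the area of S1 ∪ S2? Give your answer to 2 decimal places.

37.00

By inclusion–exclusion:
Individual areas: |S1| = 4, |S2| = 35.
|S1∩S2|: x∈[3,4], y∈[1,3] → 1·2 = 2.
|S1 ∪ S2| = 39 − 2 = 37.00.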